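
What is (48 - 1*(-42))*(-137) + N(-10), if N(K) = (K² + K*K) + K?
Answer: -12140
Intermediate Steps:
N(K) = K + 2*K² (N(K) = (K² + K²) + K = 2*K² + K = K + 2*K²)
(48 - 1*(-42))*(-137) + N(-10) = (48 - 1*(-42))*(-137) - 10*(1 + 2*(-10)) = (48 + 42)*(-137) - 10*(1 - 20) = 90*(-137) - 10*(-19) = -12330 + 190 = -12140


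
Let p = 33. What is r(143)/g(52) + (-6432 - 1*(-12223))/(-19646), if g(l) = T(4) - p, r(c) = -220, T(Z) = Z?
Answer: 4154181/569734 ≈ 7.2914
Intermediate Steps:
g(l) = -29 (g(l) = 4 - 1*33 = 4 - 33 = -29)
r(143)/g(52) + (-6432 - 1*(-12223))/(-19646) = -220/(-29) + (-6432 - 1*(-12223))/(-19646) = -220*(-1/29) + (-6432 + 12223)*(-1/19646) = 220/29 + 5791*(-1/19646) = 220/29 - 5791/19646 = 4154181/569734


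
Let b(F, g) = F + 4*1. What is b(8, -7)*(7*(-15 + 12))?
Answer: -252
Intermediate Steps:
b(F, g) = 4 + F (b(F, g) = F + 4 = 4 + F)
b(8, -7)*(7*(-15 + 12)) = (4 + 8)*(7*(-15 + 12)) = 12*(7*(-3)) = 12*(-21) = -252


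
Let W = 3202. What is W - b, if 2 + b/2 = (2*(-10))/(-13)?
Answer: 41638/13 ≈ 3202.9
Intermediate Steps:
b = -12/13 (b = -4 + 2*((2*(-10))/(-13)) = -4 + 2*(-20*(-1/13)) = -4 + 2*(20/13) = -4 + 40/13 = -12/13 ≈ -0.92308)
W - b = 3202 - 1*(-12/13) = 3202 + 12/13 = 41638/13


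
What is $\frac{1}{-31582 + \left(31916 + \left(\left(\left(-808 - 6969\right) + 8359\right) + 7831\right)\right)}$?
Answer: $\frac{1}{8747} \approx 0.00011432$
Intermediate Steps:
$\frac{1}{-31582 + \left(31916 + \left(\left(\left(-808 - 6969\right) + 8359\right) + 7831\right)\right)} = \frac{1}{-31582 + \left(31916 + \left(\left(-7777 + 8359\right) + 7831\right)\right)} = \frac{1}{-31582 + \left(31916 + \left(582 + 7831\right)\right)} = \frac{1}{-31582 + \left(31916 + 8413\right)} = \frac{1}{-31582 + 40329} = \frac{1}{8747}$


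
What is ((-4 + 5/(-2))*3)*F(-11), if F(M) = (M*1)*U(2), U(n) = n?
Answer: 429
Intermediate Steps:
F(M) = 2*M (F(M) = (M*1)*2 = M*2 = 2*M)
((-4 + 5/(-2))*3)*F(-11) = ((-4 + 5/(-2))*3)*(2*(-11)) = ((-4 + 5*(-1/2))*3)*(-22) = ((-4 - 5/2)*3)*(-22) = -13/2*3*(-22) = -39/2*(-22) = 429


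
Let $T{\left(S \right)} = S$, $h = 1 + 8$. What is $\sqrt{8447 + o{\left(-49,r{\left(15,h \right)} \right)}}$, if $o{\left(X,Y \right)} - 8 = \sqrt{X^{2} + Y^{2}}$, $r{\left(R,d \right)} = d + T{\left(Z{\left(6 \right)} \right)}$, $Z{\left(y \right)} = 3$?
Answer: $\sqrt{8455 + \sqrt{2545}} \approx 92.225$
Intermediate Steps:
$h = 9$
$r{\left(R,d \right)} = 3 + d$ ($r{\left(R,d \right)} = d + 3 = 3 + d$)
$o{\left(X,Y \right)} = 8 + \sqrt{X^{2} + Y^{2}}$
$\sqrt{8447 + o{\left(-49,r{\left(15,h \right)} \right)}} = \sqrt{8447 + \left(8 + \sqrt{\left(-49\right)^{2} + \left(3 + 9\right)^{2}}\right)} = \sqrt{8447 + \left(8 + \sqrt{2401 + 12^{2}}\right)} = \sqrt{8447 + \left(8 + \sqrt{2401 + 144}\right)} = \sqrt{8447 + \left(8 + \sqrt{2545}\right)} = \sqrt{8455 + \sqrt{2545}}$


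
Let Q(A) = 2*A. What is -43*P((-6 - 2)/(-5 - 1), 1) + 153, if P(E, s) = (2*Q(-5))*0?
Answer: 153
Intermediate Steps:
P(E, s) = 0 (P(E, s) = (2*(2*(-5)))*0 = (2*(-10))*0 = -20*0 = 0)
-43*P((-6 - 2)/(-5 - 1), 1) + 153 = -43*0 + 153 = 0 + 153 = 153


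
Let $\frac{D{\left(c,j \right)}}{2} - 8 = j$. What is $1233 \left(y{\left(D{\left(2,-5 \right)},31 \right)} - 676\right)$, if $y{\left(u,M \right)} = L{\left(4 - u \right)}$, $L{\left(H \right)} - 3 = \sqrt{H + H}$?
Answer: $-829809 + 2466 i \approx -8.2981 \cdot 10^{5} + 2466.0 i$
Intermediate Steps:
$D{\left(c,j \right)} = 16 + 2 j$
$L{\left(H \right)} = 3 + \sqrt{2} \sqrt{H}$ ($L{\left(H \right)} = 3 + \sqrt{H + H} = 3 + \sqrt{2 H} = 3 + \sqrt{2} \sqrt{H}$)
$y{\left(u,M \right)} = 3 + \sqrt{2} \sqrt{4 - u}$
$1233 \left(y{\left(D{\left(2,-5 \right)},31 \right)} - 676\right) = 1233 \left(\left(3 + \sqrt{8 - 2 \left(16 + 2 \left(-5\right)\right)}\right) - 676\right) = 1233 \left(\left(3 + \sqrt{8 - 2 \left(16 - 10\right)}\right) - 676\right) = 1233 \left(\left(3 + \sqrt{8 - 12}\right) - 676\right) = 1233 \left(\left(3 + \sqrt{-4}\right) - 676\right) = 1233 \left(\left(3 + 2 i\right) - 676\right) = 1233 \left(-673 + 2 i\right) = -829809 + 2466 i$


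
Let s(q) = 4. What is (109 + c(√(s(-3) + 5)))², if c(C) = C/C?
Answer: 12100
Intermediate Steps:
c(C) = 1
(109 + c(√(s(-3) + 5)))² = (109 + 1)² = 110² = 12100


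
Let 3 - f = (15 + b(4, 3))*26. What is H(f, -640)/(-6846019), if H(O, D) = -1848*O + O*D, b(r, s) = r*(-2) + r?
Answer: -704104/6846019 ≈ -0.10285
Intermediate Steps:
b(r, s) = -r (b(r, s) = -2*r + r = -r)
f = -283 (f = 3 - (15 - 1*4)*26 = 3 - (15 - 4)*26 = 3 - 11*26 = 3 - 1*286 = 3 - 286 = -283)
H(O, D) = -1848*O + D*O
H(f, -640)/(-6846019) = -283*(-1848 - 640)/(-6846019) = -283*(-2488)*(-1/6846019) = 704104*(-1/6846019) = -704104/6846019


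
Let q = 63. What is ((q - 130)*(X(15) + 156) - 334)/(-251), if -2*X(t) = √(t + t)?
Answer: 10786/251 - 67*√30/502 ≈ 42.241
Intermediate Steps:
X(t) = -√2*√t/2 (X(t) = -√(t + t)/2 = -√2*√t/2)
((q - 130)*(X(15) + 156) - 334)/(-251) = ((63 - 130)*(-√2*√15/2 + 156) - 334)/(-251) = -(-67*(-√30/2 + 156) - 334)/251 = -(-67*(156 - √30/2) - 334)/251 = -((-10452 + 67*√30/2) - 334)/251 = -(-10786 + 67*√30/2)/251 = 10786/251 - 67*√30/502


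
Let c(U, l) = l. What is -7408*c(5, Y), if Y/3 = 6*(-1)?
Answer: 133344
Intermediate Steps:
Y = -18 (Y = 3*(6*(-1)) = 3*(-6) = -18)
-7408*c(5, Y) = -7408*(-18) = 133344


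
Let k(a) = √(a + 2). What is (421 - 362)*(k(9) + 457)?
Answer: 26963 + 59*√11 ≈ 27159.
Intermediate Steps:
k(a) = √(2 + a)
(421 - 362)*(k(9) + 457) = (421 - 362)*(√(2 + 9) + 457) = 59*(√11 + 457) = 59*(457 + √11) = 26963 + 59*√11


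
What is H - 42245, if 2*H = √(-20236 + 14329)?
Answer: -42245 + I*√5907/2 ≈ -42245.0 + 38.429*I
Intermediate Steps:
H = I*√5907/2 (H = √(-20236 + 14329)/2 = √(-5907)/2 = (I*√5907)/2 = I*√5907/2 ≈ 38.429*I)
H - 42245 = I*√5907/2 - 42245 = -42245 + I*√5907/2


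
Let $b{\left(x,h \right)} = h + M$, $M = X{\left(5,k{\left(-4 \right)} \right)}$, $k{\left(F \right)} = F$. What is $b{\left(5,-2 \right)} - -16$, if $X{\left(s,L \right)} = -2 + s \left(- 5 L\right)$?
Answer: $112$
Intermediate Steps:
$X{\left(s,L \right)} = -2 - 5 L s$
$M = 98$ ($M = -2 - \left(-20\right) 5 = -2 + 100 = 98$)
$b{\left(x,h \right)} = 98 + h$ ($b{\left(x,h \right)} = h + 98 = 98 + h$)
$b{\left(5,-2 \right)} - -16 = \left(98 - 2\right) - -16 = 96 + 16 = 112$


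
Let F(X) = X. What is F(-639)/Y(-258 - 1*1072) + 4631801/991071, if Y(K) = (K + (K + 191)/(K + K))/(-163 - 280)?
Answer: -243293436195253/1168360717977 ≈ -208.23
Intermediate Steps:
Y(K) = -K/443 - (191 + K)/(886*K) (Y(K) = (K + (191 + K)/((2*K)))/(-443) = (K + (191 + K)*(1/(2*K)))*(-1/443) = (K + (191 + K)/(2*K))*(-1/443) = -K/443 - (191 + K)/(886*K))
F(-639)/Y(-258 - 1*1072) + 4631801/991071 = -639*886*(-258 - 1*1072)/(-191 - (-258 - 1*1072)*(1 + 2*(-258 - 1*1072))) + 4631801/991071 = -639*886*(-258 - 1072)/(-191 - (-258 - 1072)*(1 + 2*(-258 - 1072))) + 4631801*(1/991071) = -639*(-1178380/(-191 - 1*(-1330)*(1 + 2*(-1330)))) + 4631801/991071 = -639*(-1178380/(-191 - 1*(-1330)*(1 - 2660))) + 4631801/991071 = -639*(-1178380/(-191 - 1*(-1330)*(-2659))) + 4631801/991071 = -639*(-1178380/(-191 - 3536470)) + 4631801/991071 = -639/((1/886)*(-1/1330)*(-3536661)) + 4631801/991071 = -639/3536661/1178380 + 4631801/991071 = -639*1178380/3536661 + 4631801/991071 = -250994940/1178887 + 4631801/991071 = -243293436195253/1168360717977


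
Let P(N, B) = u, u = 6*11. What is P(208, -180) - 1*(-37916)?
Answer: 37982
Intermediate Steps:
u = 66
P(N, B) = 66
P(208, -180) - 1*(-37916) = 66 - 1*(-37916) = 66 + 37916 = 37982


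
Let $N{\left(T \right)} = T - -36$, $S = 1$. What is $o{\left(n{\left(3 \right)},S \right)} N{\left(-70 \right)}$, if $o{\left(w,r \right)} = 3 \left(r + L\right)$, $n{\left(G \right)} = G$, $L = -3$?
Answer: $204$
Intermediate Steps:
$o{\left(w,r \right)} = -9 + 3 r$ ($o{\left(w,r \right)} = 3 \left(r - 3\right) = 3 \left(-3 + r\right) = -9 + 3 r$)
$N{\left(T \right)} = 36 + T$ ($N{\left(T \right)} = T + 36 = 36 + T$)
$o{\left(n{\left(3 \right)},S \right)} N{\left(-70 \right)} = \left(-9 + 3 \cdot 1\right) \left(36 - 70\right) = \left(-9 + 3\right) \left(-34\right) = \left(-6\right) \left(-34\right) = 204$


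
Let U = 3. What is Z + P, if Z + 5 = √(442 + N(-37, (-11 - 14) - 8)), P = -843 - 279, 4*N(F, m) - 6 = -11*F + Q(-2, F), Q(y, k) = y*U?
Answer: -1127 + 5*√87/2 ≈ -1103.7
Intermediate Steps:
Q(y, k) = 3*y (Q(y, k) = y*3 = 3*y)
N(F, m) = -11*F/4 (N(F, m) = 3/2 + (-11*F + 3*(-2))/4 = 3/2 + (-11*F - 6)/4 = 3/2 + (-6 - 11*F)/4 = 3/2 + (-3/2 - 11*F/4) = -11*F/4)
P = -1122
Z = -5 + 5*√87/2 (Z = -5 + √(442 - 11/4*(-37)) = -5 + √(442 + 407/4) = -5 + √(2175/4) = -5 + 5*√87/2 ≈ 18.318)
Z + P = (-5 + 5*√87/2) - 1122 = -1127 + 5*√87/2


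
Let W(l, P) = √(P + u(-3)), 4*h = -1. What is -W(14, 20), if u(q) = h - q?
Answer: -√91/2 ≈ -4.7697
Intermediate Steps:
h = -¼ (h = (¼)*(-1) = -¼ ≈ -0.25000)
u(q) = -¼ - q
W(l, P) = √(11/4 + P) (W(l, P) = √(P + (-¼ - 1*(-3))) = √(P + (-¼ + 3)) = √(P + 11/4) = √(11/4 + P))
-W(14, 20) = -√(11 + 4*20)/2 = -√(11 + 80)/2 = -√91/2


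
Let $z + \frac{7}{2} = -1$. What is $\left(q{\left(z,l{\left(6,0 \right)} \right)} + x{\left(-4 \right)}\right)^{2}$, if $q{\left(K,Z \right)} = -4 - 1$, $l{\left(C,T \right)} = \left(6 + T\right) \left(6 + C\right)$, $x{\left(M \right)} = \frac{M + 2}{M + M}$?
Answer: $\frac{361}{16} \approx 22.563$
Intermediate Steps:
$x{\left(M \right)} = \frac{2 + M}{2 M}$
$z = - \frac{9}{2}$ ($z = - \frac{7}{2} - 1 = - \frac{9}{2} \approx -4.5$)
$l{\left(C,T \right)} = \left(6 + C\right) \left(6 + T\right)$
$q{\left(K,Z \right)} = -5$ ($q{\left(K,Z \right)} = -4 - 1 = -5$)
$\left(q{\left(z,l{\left(6,0 \right)} \right)} + x{\left(-4 \right)}\right)^{2} = \left(-5 + \frac{2 - 4}{2 \left(-4\right)}\right)^{2} = \left(-5 + \frac{1}{2} \left(- \frac{1}{4}\right) \left(-2\right)\right)^{2} = \left(-5 + \frac{1}{4}\right)^{2} = \left(- \frac{19}{4}\right)^{2} = \frac{361}{16}$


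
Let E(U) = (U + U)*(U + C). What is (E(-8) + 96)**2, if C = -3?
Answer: 73984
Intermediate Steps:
E(U) = 2*U*(-3 + U) (E(U) = (U + U)*(U - 3) = (2*U)*(-3 + U) = 2*U*(-3 + U))
(E(-8) + 96)**2 = (2*(-8)*(-3 - 8) + 96)**2 = (2*(-8)*(-11) + 96)**2 = (176 + 96)**2 = 272**2 = 73984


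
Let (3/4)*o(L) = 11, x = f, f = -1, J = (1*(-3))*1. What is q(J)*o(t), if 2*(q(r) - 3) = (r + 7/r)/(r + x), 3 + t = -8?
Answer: 484/9 ≈ 53.778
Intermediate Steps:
t = -11 (t = -3 - 8 = -11)
J = -3 (J = -3*1 = -3)
x = -1
o(L) = 44/3 (o(L) = (4/3)*11 = 44/3)
q(r) = 3 + (r + 7/r)/(2*(-1 + r)) (q(r) = 3 + ((r + 7/r)/(r - 1))/2 = 3 + ((r + 7/r)/(-1 + r))/2 = 3 + (r + 7/r)/(2*(-1 + r)))
q(J)*o(t) = ((1/2)*(7 - 6*(-3) + 7*(-3)**2)/(-3*(-1 - 3)))*(44/3) = ((1/2)*(-1/3)*(7 + 18 + 7*9)/(-4))*(44/3) = ((1/2)*(-1/3)*(-1/4)*(7 + 18 + 63))*(44/3) = ((1/2)*(-1/3)*(-1/4)*88)*(44/3) = (11/3)*(44/3) = 484/9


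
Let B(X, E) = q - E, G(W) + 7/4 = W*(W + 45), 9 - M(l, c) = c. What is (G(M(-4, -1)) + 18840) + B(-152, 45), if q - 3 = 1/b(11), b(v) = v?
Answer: 851239/44 ≈ 19346.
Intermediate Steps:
M(l, c) = 9 - c
G(W) = -7/4 + W*(45 + W) (G(W) = -7/4 + W*(W + 45) = -7/4 + W*(45 + W))
q = 34/11 (q = 3 + 1/11 = 34/11 ≈ 3.0909)
B(X, E) = 34/11 - E
(G(M(-4, -1)) + 18840) + B(-152, 45) = ((-7/4 + (9 - 1*(-1))**2 + 45*(9 - 1*(-1))) + 18840) + (34/11 - 1*45) = ((-7/4 + (9 + 1)**2 + 45*(9 + 1)) + 18840) + (34/11 - 45) = ((-7/4 + 10**2 + 45*10) + 18840) - 461/11 = ((-7/4 + 100 + 450) + 18840) - 461/11 = (2193/4 + 18840) - 461/11 = 77553/4 - 461/11 = 851239/44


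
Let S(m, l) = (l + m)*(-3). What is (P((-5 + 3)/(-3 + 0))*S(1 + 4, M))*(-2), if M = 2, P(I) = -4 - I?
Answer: -196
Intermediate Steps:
S(m, l) = -3*l - 3*m
(P((-5 + 3)/(-3 + 0))*S(1 + 4, M))*(-2) = ((-4 - (-5 + 3)/(-3 + 0))*(-3*2 - 3*(1 + 4)))*(-2) = ((-4 - (-2)/(-3))*(-6 - 3*5))*(-2) = ((-4 - (-2)*(-1)/3)*(-6 - 15))*(-2) = ((-4 - 1*2/3)*(-21))*(-2) = ((-4 - 2/3)*(-21))*(-2) = -14/3*(-21)*(-2) = 98*(-2) = -196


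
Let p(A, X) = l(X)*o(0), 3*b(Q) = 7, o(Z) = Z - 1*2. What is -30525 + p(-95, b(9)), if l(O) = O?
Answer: -91589/3 ≈ -30530.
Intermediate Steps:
o(Z) = -2 + Z (o(Z) = Z - 2 = -2 + Z)
b(Q) = 7/3 (b(Q) = (1/3)*7 = 7/3)
p(A, X) = -2*X (p(A, X) = X*(-2 + 0) = X*(-2) = -2*X)
-30525 + p(-95, b(9)) = -30525 - 2*7/3 = -30525 - 14/3 = -91589/3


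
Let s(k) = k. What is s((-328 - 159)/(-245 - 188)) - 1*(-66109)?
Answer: 28625684/433 ≈ 66110.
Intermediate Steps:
s((-328 - 159)/(-245 - 188)) - 1*(-66109) = (-328 - 159)/(-245 - 188) - 1*(-66109) = -487/(-433) + 66109 = -487*(-1/433) + 66109 = 487/433 + 66109 = 28625684/433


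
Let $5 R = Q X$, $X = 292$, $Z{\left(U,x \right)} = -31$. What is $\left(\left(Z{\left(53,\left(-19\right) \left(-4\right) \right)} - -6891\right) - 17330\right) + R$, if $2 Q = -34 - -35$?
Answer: $- \frac{52204}{5} \approx -10441.0$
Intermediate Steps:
$Q = \frac{1}{2}$ ($Q = \frac{-34 - -35}{2} = \frac{-34 + 35}{2} = \frac{1}{2} \cdot 1 = \frac{1}{2} \approx 0.5$)
$R = \frac{146}{5}$ ($R = \frac{\frac{1}{2} \cdot 292}{5} = \frac{1}{5} \cdot 146 = \frac{146}{5} \approx 29.2$)
$\left(\left(Z{\left(53,\left(-19\right) \left(-4\right) \right)} - -6891\right) - 17330\right) + R = \left(\left(-31 - -6891\right) - 17330\right) + \frac{146}{5} = \left(\left(-31 + 6891\right) - 17330\right) + \frac{146}{5} = \left(6860 - 17330\right) + \frac{146}{5} = -10470 + \frac{146}{5} = - \frac{52204}{5}$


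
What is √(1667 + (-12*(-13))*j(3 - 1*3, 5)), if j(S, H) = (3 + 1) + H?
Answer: √3071 ≈ 55.417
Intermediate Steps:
j(S, H) = 4 + H
√(1667 + (-12*(-13))*j(3 - 1*3, 5)) = √(1667 + (-12*(-13))*(4 + 5)) = √(1667 + 156*9) = √(1667 + 1404) = √3071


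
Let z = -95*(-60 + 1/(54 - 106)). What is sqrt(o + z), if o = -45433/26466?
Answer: sqrt(674755725019233)/344058 ≈ 75.499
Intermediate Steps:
o = -45433/26466 (o = -45433*1/26466 = -45433/26466 ≈ -1.7167)
z = 296495/52 (z = -95*(-60 + 1/(-52)) = -95*(-60 - 1/52) = -95*(-3121/52) = 296495/52 ≈ 5701.8)
sqrt(o + z) = sqrt(-45433/26466 + 296495/52) = sqrt(3922337077/688116) = sqrt(674755725019233)/344058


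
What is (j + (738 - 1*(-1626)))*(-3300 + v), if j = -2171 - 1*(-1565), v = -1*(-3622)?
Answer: 566076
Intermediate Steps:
v = 3622
j = -606 (j = -2171 + 1565 = -606)
(j + (738 - 1*(-1626)))*(-3300 + v) = (-606 + (738 - 1*(-1626)))*(-3300 + 3622) = (-606 + (738 + 1626))*322 = (-606 + 2364)*322 = 1758*322 = 566076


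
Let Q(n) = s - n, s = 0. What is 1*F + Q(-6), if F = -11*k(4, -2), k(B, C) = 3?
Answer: -27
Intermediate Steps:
Q(n) = -n (Q(n) = 0 - n = -n)
F = -33 (F = -11*3 = -33)
1*F + Q(-6) = 1*(-33) - 1*(-6) = -33 + 6 = -27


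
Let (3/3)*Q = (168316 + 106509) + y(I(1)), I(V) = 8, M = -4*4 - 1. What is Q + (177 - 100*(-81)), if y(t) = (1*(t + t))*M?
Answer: 282830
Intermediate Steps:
M = -17 (M = -16 - 1 = -17)
y(t) = -34*t (y(t) = (1*(t + t))*(-17) = (1*(2*t))*(-17) = (2*t)*(-17) = -34*t)
Q = 274553 (Q = (168316 + 106509) - 34*8 = 274825 - 272 = 274553)
Q + (177 - 100*(-81)) = 274553 + (177 - 100*(-81)) = 274553 + (177 + 8100) = 274553 + 8277 = 282830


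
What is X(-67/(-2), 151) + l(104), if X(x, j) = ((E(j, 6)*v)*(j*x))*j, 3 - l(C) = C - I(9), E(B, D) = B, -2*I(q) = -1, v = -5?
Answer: -576694393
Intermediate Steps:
I(q) = ½ (I(q) = -½*(-1) = ½)
l(C) = 7/2 - C (l(C) = 3 - (C - 1*½) = 3 - (C - ½) = 3 - (-½ + C) = 3 + (½ - C) = 7/2 - C)
X(x, j) = -5*x*j³ (X(x, j) = ((j*(-5))*(j*x))*j = ((-5*j)*(j*x))*j = (-5*x*j²)*j = -5*x*j³)
X(-67/(-2), 151) + l(104) = -5*(-67/(-2))*151³ + (7/2 - 1*104) = -5*(-67*(-½))*3442951 + (7/2 - 104) = -5*67/2*3442951 - 201/2 = -1153388585/2 - 201/2 = -576694393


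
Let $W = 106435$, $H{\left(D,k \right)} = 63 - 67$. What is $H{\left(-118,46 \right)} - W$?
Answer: $-106439$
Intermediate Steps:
$H{\left(D,k \right)} = -4$ ($H{\left(D,k \right)} = 63 - 67 = -4$)
$H{\left(-118,46 \right)} - W = -4 - 106435 = -106439$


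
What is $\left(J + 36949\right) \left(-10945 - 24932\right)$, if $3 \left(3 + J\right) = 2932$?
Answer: $-1360575430$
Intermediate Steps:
$J = \frac{2923}{3}$ ($J = -3 + \frac{1}{3} \cdot 2932 = -3 + \frac{2932}{3} = \frac{2923}{3} \approx 974.33$)
$\left(J + 36949\right) \left(-10945 - 24932\right) = \left(\frac{2923}{3} + 36949\right) \left(-10945 - 24932\right) = \frac{113770}{3} \left(-35877\right) = -1360575430$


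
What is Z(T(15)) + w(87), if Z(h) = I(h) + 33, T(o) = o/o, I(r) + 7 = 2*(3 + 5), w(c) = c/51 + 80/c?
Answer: 66001/1479 ≈ 44.625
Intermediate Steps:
w(c) = 80/c + c/51 (w(c) = c*(1/51) + 80/c = c/51 + 80/c = 80/c + c/51)
I(r) = 9 (I(r) = -7 + 2*(3 + 5) = -7 + 2*8 = -7 + 16 = 9)
T(o) = 1
Z(h) = 42 (Z(h) = 9 + 33 = 42)
Z(T(15)) + w(87) = 42 + (80/87 + (1/51)*87) = 42 + (80*(1/87) + 29/17) = 42 + (80/87 + 29/17) = 42 + 3883/1479 = 66001/1479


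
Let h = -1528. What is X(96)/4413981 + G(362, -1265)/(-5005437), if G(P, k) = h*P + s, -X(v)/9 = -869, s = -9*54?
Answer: 75237106423/669512236809 ≈ 0.11238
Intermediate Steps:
s = -486
X(v) = 7821 (X(v) = -9*(-869) = 7821)
G(P, k) = -486 - 1528*P (G(P, k) = -1528*P - 486 = -486 - 1528*P)
X(96)/4413981 + G(362, -1265)/(-5005437) = 7821/4413981 + (-486 - 1528*362)/(-5005437) = 7821*(1/4413981) + (-486 - 553136)*(-1/5005437) = 237/133757 - 553622*(-1/5005437) = 237/133757 + 553622/5005437 = 75237106423/669512236809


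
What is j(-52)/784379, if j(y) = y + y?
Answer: -104/784379 ≈ -0.00013259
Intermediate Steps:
j(y) = 2*y
j(-52)/784379 = (2*(-52))/784379 = -104*1/784379 = -104/784379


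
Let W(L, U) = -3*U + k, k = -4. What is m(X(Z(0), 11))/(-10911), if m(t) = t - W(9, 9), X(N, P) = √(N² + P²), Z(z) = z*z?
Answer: -14/3637 ≈ -0.0038493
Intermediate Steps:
Z(z) = z²
W(L, U) = -4 - 3*U (W(L, U) = -3*U - 4 = -4 - 3*U)
m(t) = 31 + t (m(t) = t - (-4 - 3*9) = t - (-4 - 27) = t - 1*(-31) = t + 31 = 31 + t)
m(X(Z(0), 11))/(-10911) = (31 + √((0²)² + 11²))/(-10911) = (31 + √(0² + 121))*(-1/10911) = (31 + √(0 + 121))*(-1/10911) = (31 + √121)*(-1/10911) = (31 + 11)*(-1/10911) = 42*(-1/10911) = -14/3637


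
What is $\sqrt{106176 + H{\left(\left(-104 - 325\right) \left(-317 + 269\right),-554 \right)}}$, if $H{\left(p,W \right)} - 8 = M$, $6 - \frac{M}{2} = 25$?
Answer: $3 \sqrt{11794} \approx 325.8$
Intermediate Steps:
$M = -38$ ($M = 12 - 50 = -38$)
$H{\left(p,W \right)} = -30$ ($H{\left(p,W \right)} = 8 - 38 = -30$)
$\sqrt{106176 + H{\left(\left(-104 - 325\right) \left(-317 + 269\right),-554 \right)}} = \sqrt{106176 - 30} = \sqrt{106146} = 3 \sqrt{11794}$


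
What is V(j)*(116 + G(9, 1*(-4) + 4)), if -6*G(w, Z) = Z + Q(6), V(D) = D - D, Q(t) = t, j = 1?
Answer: 0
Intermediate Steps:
V(D) = 0
G(w, Z) = -1 - Z/6 (G(w, Z) = -(Z + 6)/6 = -(6 + Z)/6 = -1 - Z/6)
V(j)*(116 + G(9, 1*(-4) + 4)) = 0*(116 + (-1 - (1*(-4) + 4)/6)) = 0*(116 + (-1 - (-4 + 4)/6)) = 0*(116 + (-1 - 1/6*0)) = 0*(116 + (-1 + 0)) = 0*(116 - 1) = 0*115 = 0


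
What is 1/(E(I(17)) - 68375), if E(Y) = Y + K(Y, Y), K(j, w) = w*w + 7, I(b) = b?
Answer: -1/68062 ≈ -1.4692e-5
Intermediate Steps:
K(j, w) = 7 + w² (K(j, w) = w² + 7 = 7 + w²)
E(Y) = 7 + Y + Y² (E(Y) = Y + (7 + Y²) = 7 + Y + Y²)
1/(E(I(17)) - 68375) = 1/((7 + 17 + 17²) - 68375) = 1/((7 + 17 + 289) - 68375) = 1/(313 - 68375) = 1/(-68062) = -1/68062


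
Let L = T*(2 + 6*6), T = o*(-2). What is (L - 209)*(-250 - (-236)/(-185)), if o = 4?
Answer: 23847318/185 ≈ 1.2890e+5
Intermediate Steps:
T = -8 (T = 4*(-2) = -8)
L = -304 (L = -8*(2 + 6*6) = -8*(2 + 36) = -8*38 = -304)
(L - 209)*(-250 - (-236)/(-185)) = (-304 - 209)*(-250 - (-236)/(-185)) = -513*(-250 - (-236)*(-1)/185) = -513*(-250 - 1*236/185) = -513*(-250 - 236/185) = -513*(-46486/185) = 23847318/185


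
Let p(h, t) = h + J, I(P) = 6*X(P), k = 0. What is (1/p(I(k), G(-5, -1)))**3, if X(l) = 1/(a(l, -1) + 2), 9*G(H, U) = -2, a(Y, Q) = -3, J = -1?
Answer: -1/343 ≈ -0.0029155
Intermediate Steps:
G(H, U) = -2/9 (G(H, U) = (1/9)*(-2) = -2/9)
X(l) = -1 (X(l) = 1/(-3 + 2) = 1/(-1) = -1)
I(P) = -6 (I(P) = 6*(-1) = -6)
p(h, t) = -1 + h (p(h, t) = h - 1 = -1 + h)
(1/p(I(k), G(-5, -1)))**3 = (1/(-1 - 6))**3 = (1/(-7))**3 = (-1/7)**3 = -1/343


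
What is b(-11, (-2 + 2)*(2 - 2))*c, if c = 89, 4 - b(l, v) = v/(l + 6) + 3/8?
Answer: 2581/8 ≈ 322.63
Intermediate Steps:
b(l, v) = 29/8 - v/(6 + l) (b(l, v) = 4 - (v/(l + 6) + 3/8) = 4 - (v/(6 + l) + 3*(⅛)) = 4 - (v/(6 + l) + 3/8) = 4 - (3/8 + v/(6 + l)) = 4 + (-3/8 - v/(6 + l)) = 29/8 - v/(6 + l))
b(-11, (-2 + 2)*(2 - 2))*c = ((174 - 8*(-2 + 2)*(2 - 2) + 29*(-11))/(8*(6 - 11)))*89 = ((⅛)*(174 - 0*0 - 319)/(-5))*89 = ((⅛)*(-⅕)*(174 - 8*0 - 319))*89 = ((⅛)*(-⅕)*(174 + 0 - 319))*89 = ((⅛)*(-⅕)*(-145))*89 = (29/8)*89 = 2581/8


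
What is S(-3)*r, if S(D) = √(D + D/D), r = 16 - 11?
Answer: 5*I*√2 ≈ 7.0711*I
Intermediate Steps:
r = 5
S(D) = √(1 + D) (S(D) = √(D + 1) = √(1 + D))
S(-3)*r = √(1 - 3)*5 = √(-2)*5 = (I*√2)*5 = 5*I*√2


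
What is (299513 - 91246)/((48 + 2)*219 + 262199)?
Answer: 208267/273149 ≈ 0.76247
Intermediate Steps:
(299513 - 91246)/((48 + 2)*219 + 262199) = 208267/(50*219 + 262199) = 208267/(10950 + 262199) = 208267/273149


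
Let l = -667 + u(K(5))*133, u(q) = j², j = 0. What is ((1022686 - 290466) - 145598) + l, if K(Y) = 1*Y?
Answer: 585955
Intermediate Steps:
K(Y) = Y
u(q) = 0 (u(q) = 0² = 0)
l = -667 (l = -667 + 0*133 = -667 + 0 = -667)
((1022686 - 290466) - 145598) + l = ((1022686 - 290466) - 145598) - 667 = (732220 - 145598) - 667 = 586622 - 667 = 585955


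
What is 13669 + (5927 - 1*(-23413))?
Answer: 43009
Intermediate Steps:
13669 + (5927 - 1*(-23413)) = 13669 + (5927 + 23413) = 13669 + 29340 = 43009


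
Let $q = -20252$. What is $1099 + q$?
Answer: $-19153$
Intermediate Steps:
$1099 + q = 1099 - 20252 = -19153$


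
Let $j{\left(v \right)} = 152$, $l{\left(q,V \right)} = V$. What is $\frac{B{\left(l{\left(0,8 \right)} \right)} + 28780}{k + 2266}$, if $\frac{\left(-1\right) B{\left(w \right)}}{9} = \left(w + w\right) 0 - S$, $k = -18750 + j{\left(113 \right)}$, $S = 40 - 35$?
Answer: $- \frac{28825}{16332} \approx -1.7649$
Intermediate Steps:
$S = 5$ ($S = 40 - 35 = 5$)
$k = -18598$ ($k = -18750 + 152 = -18598$)
$B{\left(w \right)} = 45$ ($B{\left(w \right)} = - 9 \left(\left(w + w\right) 0 - 5\right) = - 9 \left(2 w 0 - 5\right) = - 9 \left(0 - 5\right) = \left(-9\right) \left(-5\right) = 45$)
$\frac{B{\left(l{\left(0,8 \right)} \right)} + 28780}{k + 2266} = \frac{45 + 28780}{-18598 + 2266} = \frac{28825}{-16332} = 28825 \left(- \frac{1}{16332}\right) = - \frac{28825}{16332}$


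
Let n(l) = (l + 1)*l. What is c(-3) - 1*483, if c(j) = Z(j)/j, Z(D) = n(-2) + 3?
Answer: -1454/3 ≈ -484.67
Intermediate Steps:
n(l) = l*(1 + l) (n(l) = (1 + l)*l = l*(1 + l))
Z(D) = 5 (Z(D) = -2*(1 - 2) + 3 = -2*(-1) + 3 = 2 + 3 = 5)
c(j) = 5/j
c(-3) - 1*483 = 5/(-3) - 1*483 = 5*(-1/3) - 483 = -5/3 - 483 = -1454/3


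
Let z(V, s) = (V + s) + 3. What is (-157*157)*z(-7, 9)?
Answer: -123245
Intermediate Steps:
z(V, s) = 3 + V + s
(-157*157)*z(-7, 9) = (-157*157)*(3 - 7 + 9) = -24649*5 = -123245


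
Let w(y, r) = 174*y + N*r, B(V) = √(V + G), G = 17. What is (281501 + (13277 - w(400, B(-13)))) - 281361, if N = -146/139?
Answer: -7809145/139 ≈ -56181.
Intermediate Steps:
B(V) = √(17 + V) (B(V) = √(V + 17) = √(17 + V))
N = -146/139 (N = -146*1/139 = -146/139 ≈ -1.0504)
w(y, r) = 174*y - 146*r/139
(281501 + (13277 - w(400, B(-13)))) - 281361 = (281501 + (13277 - (174*400 - 146*√(17 - 13)/139))) - 281361 = (281501 + (13277 - (69600 - 146*√4/139))) - 281361 = (281501 + (13277 - (69600 - 146/139*2))) - 281361 = (281501 + (13277 - (69600 - 292/139))) - 281361 = (281501 + (13277 - 1*9674108/139)) - 281361 = (281501 + (13277 - 9674108/139)) - 281361 = (281501 - 7828605/139) - 281361 = 31300034/139 - 281361 = -7809145/139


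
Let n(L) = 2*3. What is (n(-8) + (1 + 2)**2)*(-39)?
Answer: -585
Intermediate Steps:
n(L) = 6
(n(-8) + (1 + 2)**2)*(-39) = (6 + (1 + 2)**2)*(-39) = (6 + 3**2)*(-39) = (6 + 9)*(-39) = 15*(-39) = -585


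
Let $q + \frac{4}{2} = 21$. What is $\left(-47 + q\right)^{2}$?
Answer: $784$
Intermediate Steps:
$q = 19$ ($q = -2 + 21 = 19$)
$\left(-47 + q\right)^{2} = \left(-47 + 19\right)^{2} = \left(-28\right)^{2} = 784$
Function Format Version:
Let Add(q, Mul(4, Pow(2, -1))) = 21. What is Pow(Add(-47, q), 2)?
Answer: 784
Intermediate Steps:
q = 19 (q = Add(-2, 21) = 19)
Pow(Add(-47, q), 2) = Pow(Add(-47, 19), 2) = Pow(-28, 2) = 784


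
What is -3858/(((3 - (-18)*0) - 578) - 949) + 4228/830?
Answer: 803801/105410 ≈ 7.6255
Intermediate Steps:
-3858/(((3 - (-18)*0) - 578) - 949) + 4228/830 = -3858/(((3 - 18*0) - 578) - 949) + 4228*(1/830) = -3858/(((3 + 0) - 578) - 949) + 2114/415 = -3858/((3 - 578) - 949) + 2114/415 = -3858/(-575 - 949) + 2114/415 = -3858/(-1524) + 2114/415 = -3858*(-1/1524) + 2114/415 = 643/254 + 2114/415 = 803801/105410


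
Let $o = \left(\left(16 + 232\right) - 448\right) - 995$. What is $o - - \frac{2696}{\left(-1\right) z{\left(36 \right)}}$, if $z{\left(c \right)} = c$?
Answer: $- \frac{11429}{9} \approx -1269.9$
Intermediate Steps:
$o = -1195$ ($o = \left(248 - 448\right) - 995 = -200 - 995 = -1195$)
$o - - \frac{2696}{\left(-1\right) z{\left(36 \right)}} = -1195 - - \frac{2696}{\left(-1\right) 36} = -1195 - - \frac{2696}{-36} = -1195 - \left(-2696\right) \left(- \frac{1}{36}\right) = -1195 - \frac{674}{9} = - \frac{11429}{9}$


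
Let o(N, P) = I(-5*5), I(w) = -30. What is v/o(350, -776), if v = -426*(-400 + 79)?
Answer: -22791/5 ≈ -4558.2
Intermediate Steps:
o(N, P) = -30
v = 136746 (v = -426*(-321) = 136746)
v/o(350, -776) = 136746/(-30) = 136746*(-1/30) = -22791/5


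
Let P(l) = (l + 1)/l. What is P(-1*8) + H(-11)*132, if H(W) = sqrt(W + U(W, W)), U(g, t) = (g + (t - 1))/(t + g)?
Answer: 7/8 + 6*I*sqrt(4818) ≈ 0.875 + 416.47*I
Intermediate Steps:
U(g, t) = (-1 + g + t)/(g + t) (U(g, t) = (g + (-1 + t))/(g + t) = (-1 + g + t)/(g + t))
P(l) = (1 + l)/l
H(W) = sqrt(W + (-1 + 2*W)/(2*W)) (H(W) = sqrt(W + (-1 + W + W)/(W + W)) = sqrt(W + (-1 + 2*W)/((2*W))) = sqrt(W + (1/(2*W))*(-1 + 2*W)) = sqrt(W + (-1 + 2*W)/(2*W)))
P(-1*8) + H(-11)*132 = (1 - 1*8)/((-1*8)) + (sqrt(4 - 2/(-11) + 4*(-11))/2)*132 = (1 - 8)/(-8) + (sqrt(4 - 2*(-1/11) - 44)/2)*132 = -1/8*(-7) + (sqrt(4 + 2/11 - 44)/2)*132 = 7/8 + (sqrt(-438/11)/2)*132 = 7/8 + ((I*sqrt(4818)/11)/2)*132 = 7/8 + (I*sqrt(4818)/22)*132 = 7/8 + 6*I*sqrt(4818)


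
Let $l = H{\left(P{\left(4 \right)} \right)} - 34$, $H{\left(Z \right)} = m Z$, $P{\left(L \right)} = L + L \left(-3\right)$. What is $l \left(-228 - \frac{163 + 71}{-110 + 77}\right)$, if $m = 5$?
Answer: $\frac{179820}{11} \approx 16347.0$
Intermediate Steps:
$P{\left(L \right)} = - 2 L$ ($P{\left(L \right)} = L - 3 L = - 2 L$)
$H{\left(Z \right)} = 5 Z$
$l = -74$ ($l = 5 \left(\left(-2\right) 4\right) - 34 = 5 \left(-8\right) - 34 = -40 - 34 = -74$)
$l \left(-228 - \frac{163 + 71}{-110 + 77}\right) = - 74 \left(-228 - \frac{163 + 71}{-110 + 77}\right) = - 74 \left(-228 - \frac{234}{-33}\right) = - 74 \left(-228 - 234 \left(- \frac{1}{33}\right)\right) = - 74 \left(-228 - - \frac{78}{11}\right) = - 74 \left(-228 + \frac{78}{11}\right) = \left(-74\right) \left(- \frac{2430}{11}\right) = \frac{179820}{11}$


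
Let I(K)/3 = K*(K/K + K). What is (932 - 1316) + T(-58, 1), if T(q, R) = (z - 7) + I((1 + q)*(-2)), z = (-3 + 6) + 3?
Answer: 38945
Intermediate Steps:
z = 6 (z = 3 + 3 = 6)
I(K) = 3*K*(1 + K) (I(K) = 3*(K*(K/K + K)) = 3*(K*(1 + K)) = 3*K*(1 + K))
T(q, R) = -1 + 3*(-1 - 2*q)*(-2 - 2*q) (T(q, R) = (6 - 7) + 3*((1 + q)*(-2))*(1 + (1 + q)*(-2)) = -1 + 3*(-2 - 2*q)*(1 + (-2 - 2*q)) = -1 + 3*(-2 - 2*q)*(-1 - 2*q) = -1 + 3*(-1 - 2*q)*(-2 - 2*q))
(932 - 1316) + T(-58, 1) = (932 - 1316) + (5 + 12*(-58)² + 18*(-58)) = -384 + (5 + 12*3364 - 1044) = -384 + (5 + 40368 - 1044) = -384 + 39329 = 38945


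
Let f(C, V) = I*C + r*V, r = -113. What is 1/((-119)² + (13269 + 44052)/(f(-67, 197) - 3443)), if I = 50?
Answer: 29054/411376373 ≈ 7.0626e-5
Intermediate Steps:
f(C, V) = -113*V + 50*C (f(C, V) = 50*C - 113*V = -113*V + 50*C)
1/((-119)² + (13269 + 44052)/(f(-67, 197) - 3443)) = 1/((-119)² + (13269 + 44052)/((-113*197 + 50*(-67)) - 3443)) = 1/(14161 + 57321/((-22261 - 3350) - 3443)) = 1/(14161 + 57321/(-25611 - 3443)) = 1/(14161 + 57321/(-29054)) = 1/(14161 + 57321*(-1/29054)) = 1/(14161 - 57321/29054) = 1/(411376373/29054) = 29054/411376373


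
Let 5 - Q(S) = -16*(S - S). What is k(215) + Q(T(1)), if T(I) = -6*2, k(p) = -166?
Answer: -161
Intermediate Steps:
T(I) = -12
Q(S) = 5 (Q(S) = 5 - (-16)*(S - S) = 5 - (-16)*0 = 5 - 1*0 = 5 + 0 = 5)
k(215) + Q(T(1)) = -166 + 5 = -161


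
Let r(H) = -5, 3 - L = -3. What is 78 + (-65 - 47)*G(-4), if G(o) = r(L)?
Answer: 638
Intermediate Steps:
L = 6 (L = 3 - 1*(-3) = 3 + 3 = 6)
G(o) = -5
78 + (-65 - 47)*G(-4) = 78 + (-65 - 47)*(-5) = 78 - 112*(-5) = 78 + 560 = 638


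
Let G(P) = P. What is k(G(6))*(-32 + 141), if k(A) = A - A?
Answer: 0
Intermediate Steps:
k(A) = 0
k(G(6))*(-32 + 141) = 0*(-32 + 141) = 0*109 = 0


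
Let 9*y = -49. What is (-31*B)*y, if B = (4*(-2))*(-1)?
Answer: 12152/9 ≈ 1350.2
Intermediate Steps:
y = -49/9 (y = (⅑)*(-49) = -49/9 ≈ -5.4444)
B = 8 (B = -8*(-1) = 8)
(-31*B)*y = -31*8*(-49/9) = -248*(-49/9) = 12152/9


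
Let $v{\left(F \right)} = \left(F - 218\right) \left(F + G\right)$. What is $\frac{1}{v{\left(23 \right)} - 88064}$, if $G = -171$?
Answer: $- \frac{1}{59204} \approx -1.6891 \cdot 10^{-5}$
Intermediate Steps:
$v{\left(F \right)} = \left(-218 + F\right) \left(-171 + F\right)$ ($v{\left(F \right)} = \left(F - 218\right) \left(F - 171\right) = \left(-218 + F\right) \left(-171 + F\right)$)
$\frac{1}{v{\left(23 \right)} - 88064} = \frac{1}{\left(37278 + 23^{2} - 8947\right) - 88064} = \frac{1}{\left(37278 + 529 - 8947\right) - 88064} = \frac{1}{28860 - 88064} = \frac{1}{-59204} = - \frac{1}{59204}$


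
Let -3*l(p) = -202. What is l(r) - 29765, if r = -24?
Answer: -89093/3 ≈ -29698.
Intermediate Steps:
l(p) = 202/3 (l(p) = -⅓*(-202) = 202/3)
l(r) - 29765 = 202/3 - 29765 = -89093/3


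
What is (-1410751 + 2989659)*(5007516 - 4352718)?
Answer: 1033865800584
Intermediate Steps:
(-1410751 + 2989659)*(5007516 - 4352718) = 1578908*654798 = 1033865800584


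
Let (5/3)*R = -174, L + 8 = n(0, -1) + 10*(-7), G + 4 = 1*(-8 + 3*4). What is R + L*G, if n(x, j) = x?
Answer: -522/5 ≈ -104.40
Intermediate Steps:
G = 0 (G = -4 + 1*(-8 + 3*4) = -4 + 1*(-8 + 12) = -4 + 1*4 = -4 + 4 = 0)
L = -78 (L = -8 + (0 + 10*(-7)) = -8 + (0 - 70) = -8 - 70 = -78)
R = -522/5 (R = (⅗)*(-174) = -522/5 ≈ -104.40)
R + L*G = -522/5 - 78*0 = -522/5 + 0 = -522/5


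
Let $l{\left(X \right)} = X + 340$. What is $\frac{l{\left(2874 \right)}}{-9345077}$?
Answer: $- \frac{3214}{9345077} \approx -0.00034392$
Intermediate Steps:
$l{\left(X \right)} = 340 + X$
$\frac{l{\left(2874 \right)}}{-9345077} = \frac{340 + 2874}{-9345077} = 3214 \left(- \frac{1}{9345077}\right) = - \frac{3214}{9345077}$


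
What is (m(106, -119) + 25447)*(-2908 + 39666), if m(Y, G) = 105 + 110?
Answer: 943283796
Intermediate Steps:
m(Y, G) = 215
(m(106, -119) + 25447)*(-2908 + 39666) = (215 + 25447)*(-2908 + 39666) = 25662*36758 = 943283796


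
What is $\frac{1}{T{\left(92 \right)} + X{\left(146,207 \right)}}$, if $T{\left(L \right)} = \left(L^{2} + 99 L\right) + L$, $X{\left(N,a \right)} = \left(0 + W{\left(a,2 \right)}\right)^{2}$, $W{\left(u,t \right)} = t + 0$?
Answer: $\frac{1}{17668} \approx 5.6599 \cdot 10^{-5}$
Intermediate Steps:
$W{\left(u,t \right)} = t$
$X{\left(N,a \right)} = 4$ ($X{\left(N,a \right)} = \left(0 + 2\right)^{2} = 2^{2} = 4$)
$T{\left(L \right)} = L^{2} + 100 L$
$\frac{1}{T{\left(92 \right)} + X{\left(146,207 \right)}} = \frac{1}{92 \left(100 + 92\right) + 4} = \frac{1}{92 \cdot 192 + 4} = \frac{1}{17664 + 4} = \frac{1}{17668}$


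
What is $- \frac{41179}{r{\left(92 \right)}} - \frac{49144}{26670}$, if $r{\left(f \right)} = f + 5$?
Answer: $- \frac{551505449}{1293495} \approx -426.37$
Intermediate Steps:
$r{\left(f \right)} = 5 + f$
$- \frac{41179}{r{\left(92 \right)}} - \frac{49144}{26670} = - \frac{41179}{5 + 92} - \frac{49144}{26670} = - \frac{41179}{97} - \frac{24572}{13335} = - \frac{551505449}{1293495}$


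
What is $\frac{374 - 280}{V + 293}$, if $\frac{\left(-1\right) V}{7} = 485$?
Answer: $- \frac{1}{33} \approx -0.030303$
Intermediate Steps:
$V = -3395$ ($V = \left(-7\right) 485 = -3395$)
$\frac{374 - 280}{V + 293} = \frac{374 - 280}{-3395 + 293} = \frac{94}{-3102} = 94 \left(- \frac{1}{3102}\right) = - \frac{1}{33}$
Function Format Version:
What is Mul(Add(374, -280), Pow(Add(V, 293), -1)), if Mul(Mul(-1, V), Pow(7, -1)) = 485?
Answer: Rational(-1, 33) ≈ -0.030303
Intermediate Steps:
V = -3395 (V = Mul(-7, 485) = -3395)
Mul(Add(374, -280), Pow(Add(V, 293), -1)) = Mul(Add(374, -280), Pow(Add(-3395, 293), -1)) = Mul(94, Pow(-3102, -1)) = Mul(94, Rational(-1, 3102)) = Rational(-1, 33)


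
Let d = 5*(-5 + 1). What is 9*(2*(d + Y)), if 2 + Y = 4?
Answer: -324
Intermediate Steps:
Y = 2 (Y = -2 + 4 = 2)
d = -20 (d = 5*(-4) = -20)
9*(2*(d + Y)) = 9*(2*(-20 + 2)) = 9*(2*(-18)) = 9*(-36) = -324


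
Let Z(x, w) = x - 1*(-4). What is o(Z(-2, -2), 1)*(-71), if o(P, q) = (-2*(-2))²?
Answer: -1136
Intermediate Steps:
Z(x, w) = 4 + x (Z(x, w) = x + 4 = 4 + x)
o(P, q) = 16 (o(P, q) = 4² = 16)
o(Z(-2, -2), 1)*(-71) = 16*(-71) = -1136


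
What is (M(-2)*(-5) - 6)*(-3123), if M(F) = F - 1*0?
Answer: -12492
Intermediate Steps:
M(F) = F (M(F) = F + 0 = F)
(M(-2)*(-5) - 6)*(-3123) = (-2*(-5) - 6)*(-3123) = (10 - 6)*(-3123) = 4*(-3123) = -12492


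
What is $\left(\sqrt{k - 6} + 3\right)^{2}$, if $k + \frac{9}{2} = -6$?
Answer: $\frac{\left(6 + i \sqrt{66}\right)^{2}}{4} \approx -7.5 + 24.372 i$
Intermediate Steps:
$k = - \frac{21}{2}$ ($k = - \frac{9}{2} - 6 = - \frac{21}{2} \approx -10.5$)
$\left(\sqrt{k - 6} + 3\right)^{2} = \left(\sqrt{- \frac{21}{2} - 6} + 3\right)^{2} = \left(\sqrt{- \frac{33}{2}} + 3\right)^{2} = \left(\frac{i \sqrt{66}}{2} + 3\right)^{2} = \left(3 + \frac{i \sqrt{66}}{2}\right)^{2}$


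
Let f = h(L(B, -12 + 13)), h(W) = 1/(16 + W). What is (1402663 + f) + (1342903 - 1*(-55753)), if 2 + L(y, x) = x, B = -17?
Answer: 42019786/15 ≈ 2.8013e+6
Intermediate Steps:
L(y, x) = -2 + x
f = 1/15 (f = 1/(16 + (-2 + (-12 + 13))) = 1/(16 + (-2 + 1)) = 1/(16 - 1) = 1/15 ≈ 0.066667)
(1402663 + f) + (1342903 - 1*(-55753)) = (1402663 + 1/15) + (1342903 - 1*(-55753)) = 21039946/15 + (1342903 + 55753) = 21039946/15 + 1398656 = 42019786/15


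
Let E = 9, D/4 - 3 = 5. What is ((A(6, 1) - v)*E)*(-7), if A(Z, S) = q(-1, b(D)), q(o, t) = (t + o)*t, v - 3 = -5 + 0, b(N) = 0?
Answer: -126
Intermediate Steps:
D = 32 (D = 12 + 4*5 = 12 + 20 = 32)
v = -2 (v = 3 + (-5 + 0) = 3 - 5 = -2)
q(o, t) = t*(o + t) (q(o, t) = (o + t)*t = t*(o + t))
A(Z, S) = 0 (A(Z, S) = 0*(-1 + 0) = 0*(-1) = 0)
((A(6, 1) - v)*E)*(-7) = ((0 - 1*(-2))*9)*(-7) = ((0 + 2)*9)*(-7) = (2*9)*(-7) = 18*(-7) = -126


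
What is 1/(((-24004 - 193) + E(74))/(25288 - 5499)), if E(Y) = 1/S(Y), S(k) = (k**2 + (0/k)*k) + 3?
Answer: -108423931/132575362 ≈ -0.81783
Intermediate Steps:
S(k) = 3 + k**2 (S(k) = (k**2 + 0*k) + 3 = (k**2 + 0) + 3 = k**2 + 3 = 3 + k**2)
E(Y) = 1/(3 + Y**2)
1/(((-24004 - 193) + E(74))/(25288 - 5499)) = 1/(((-24004 - 193) + 1/(3 + 74**2))/(25288 - 5499)) = 1/((-24197 + 1/(3 + 5476))/19789) = 1/((-24197 + 1/5479)*(1/19789)) = 1/(-132575362/5479*1/19789) = 1/(-132575362/108423931) = -108423931/132575362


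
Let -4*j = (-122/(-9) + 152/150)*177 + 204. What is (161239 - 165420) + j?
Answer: -731501/150 ≈ -4876.7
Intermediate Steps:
j = -104351/150 (j = -((-122/(-9) + 152/150)*177 + 204)/4 = -((-122*(-⅑) + 152*(1/150))*177 + 204)/4 = -((122/9 + 76/75)*177 + 204)/4 = -((3278/225)*177 + 204)/4 = -(193402/75 + 204)/4 = -¼*208702/75 = -104351/150 ≈ -695.67)
(161239 - 165420) + j = (161239 - 165420) - 104351/150 = -4181 - 104351/150 = -731501/150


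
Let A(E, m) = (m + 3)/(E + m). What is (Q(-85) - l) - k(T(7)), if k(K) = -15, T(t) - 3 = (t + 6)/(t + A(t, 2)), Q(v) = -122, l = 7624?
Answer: -7731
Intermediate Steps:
A(E, m) = (3 + m)/(E + m)
T(t) = 3 + (6 + t)/(t + 5/(2 + t)) (T(t) = 3 + (t + 6)/(t + (3 + 2)/(t + 2)) = 3 + (6 + t)/(t + 5/(2 + t)))
(Q(-85) - l) - k(T(7)) = (-122 - 1*7624) - 1*(-15) = (-122 - 7624) + 15 = -7746 + 15 = -7731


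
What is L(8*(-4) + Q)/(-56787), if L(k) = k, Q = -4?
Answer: 12/18929 ≈ 0.00063395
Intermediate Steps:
L(8*(-4) + Q)/(-56787) = (8*(-4) - 4)/(-56787) = (-32 - 4)*(-1/56787) = -36*(-1/56787) = 12/18929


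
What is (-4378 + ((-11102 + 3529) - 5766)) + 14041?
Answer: -3676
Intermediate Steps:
(-4378 + ((-11102 + 3529) - 5766)) + 14041 = (-4378 + (-7573 - 5766)) + 14041 = (-4378 - 13339) + 14041 = -17717 + 14041 = -3676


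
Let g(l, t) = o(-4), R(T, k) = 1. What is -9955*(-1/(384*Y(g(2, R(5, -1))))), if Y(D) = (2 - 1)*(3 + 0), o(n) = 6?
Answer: 9955/1152 ≈ 8.6415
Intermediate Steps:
g(l, t) = 6
Y(D) = 3 (Y(D) = 1*3 = 3)
-9955*(-1/(384*Y(g(2, R(5, -1))))) = -9955/((-384*3)) = -9955/(-1152) = -9955*(-1/1152) = 9955/1152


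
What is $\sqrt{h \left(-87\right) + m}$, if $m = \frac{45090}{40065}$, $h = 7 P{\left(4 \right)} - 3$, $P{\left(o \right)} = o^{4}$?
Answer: $\frac{i \sqrt{1110386642937}}{2671} \approx 394.51 i$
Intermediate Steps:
$h = 1789$ ($h = 7 \cdot 4^{4} - 3 = 7 \cdot 256 - 3 = 1792 - 3 = 1789$)
$m = \frac{3006}{2671}$ ($m = 45090 \cdot \frac{1}{40065} = \frac{3006}{2671} \approx 1.1254$)
$\sqrt{h \left(-87\right) + m} = \sqrt{1789 \left(-87\right) + \frac{3006}{2671}} = \sqrt{-155643 + \frac{3006}{2671}} = \sqrt{- \frac{415719447}{2671}} = \frac{i \sqrt{1110386642937}}{2671}$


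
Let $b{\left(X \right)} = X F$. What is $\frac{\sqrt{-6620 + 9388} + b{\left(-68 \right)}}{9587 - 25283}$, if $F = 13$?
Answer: $\frac{221}{3924} - \frac{\sqrt{173}}{3924} \approx 0.052968$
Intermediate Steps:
$b{\left(X \right)} = 13 X$ ($b{\left(X \right)} = X 13 = 13 X$)
$\frac{\sqrt{-6620 + 9388} + b{\left(-68 \right)}}{9587 - 25283} = \frac{\sqrt{-6620 + 9388} + 13 \left(-68\right)}{9587 - 25283} = \frac{\sqrt{2768} - 884}{-15696} = \left(4 \sqrt{173} - 884\right) \left(- \frac{1}{15696}\right) = \left(-884 + 4 \sqrt{173}\right) \left(- \frac{1}{15696}\right) = \frac{221}{3924} - \frac{\sqrt{173}}{3924}$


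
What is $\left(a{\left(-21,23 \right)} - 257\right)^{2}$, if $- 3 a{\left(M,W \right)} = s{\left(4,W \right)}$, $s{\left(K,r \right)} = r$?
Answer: $\frac{630436}{9} \approx 70049.0$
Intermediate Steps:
$a{\left(M,W \right)} = - \frac{W}{3}$
$\left(a{\left(-21,23 \right)} - 257\right)^{2} = \left(\left(- \frac{1}{3}\right) 23 - 257\right)^{2} = \left(- \frac{23}{3} - 257\right)^{2} = \left(- \frac{794}{3}\right)^{2} = \frac{630436}{9}$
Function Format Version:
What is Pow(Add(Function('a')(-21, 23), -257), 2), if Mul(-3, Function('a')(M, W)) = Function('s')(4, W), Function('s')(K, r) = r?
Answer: Rational(630436, 9) ≈ 70049.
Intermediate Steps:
Function('a')(M, W) = Mul(Rational(-1, 3), W)
Pow(Add(Function('a')(-21, 23), -257), 2) = Pow(Add(Mul(Rational(-1, 3), 23), -257), 2) = Pow(Add(Rational(-23, 3), -257), 2) = Pow(Rational(-794, 3), 2) = Rational(630436, 9)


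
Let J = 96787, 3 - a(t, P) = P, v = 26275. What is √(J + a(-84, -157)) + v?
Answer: 26275 + √96947 ≈ 26586.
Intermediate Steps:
a(t, P) = 3 - P
√(J + a(-84, -157)) + v = √(96787 + (3 - 1*(-157))) + 26275 = √(96787 + (3 + 157)) + 26275 = √(96787 + 160) + 26275 = √96947 + 26275 = 26275 + √96947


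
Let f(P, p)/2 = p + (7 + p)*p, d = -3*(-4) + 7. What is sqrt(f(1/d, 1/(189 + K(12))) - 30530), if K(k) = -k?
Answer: 4*I*sqrt(59779471)/177 ≈ 174.73*I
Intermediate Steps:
d = 19 (d = 12 + 7 = 19)
f(P, p) = 2*p + 2*p*(7 + p) (f(P, p) = 2*(p + (7 + p)*p) = 2*(p + p*(7 + p)) = 2*p + 2*p*(7 + p))
sqrt(f(1/d, 1/(189 + K(12))) - 30530) = sqrt(2*(8 + 1/(189 - 1*12))/(189 - 1*12) - 30530) = sqrt(2*(8 + 1/(189 - 12))/(189 - 12) - 30530) = sqrt(2*(8 + 1/177)/177 - 30530) = sqrt(2*(1/177)*(8 + 1/177) - 30530) = sqrt(2*(1/177)*(1417/177) - 30530) = sqrt(2834/31329 - 30530) = sqrt(-956471536/31329) = 4*I*sqrt(59779471)/177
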